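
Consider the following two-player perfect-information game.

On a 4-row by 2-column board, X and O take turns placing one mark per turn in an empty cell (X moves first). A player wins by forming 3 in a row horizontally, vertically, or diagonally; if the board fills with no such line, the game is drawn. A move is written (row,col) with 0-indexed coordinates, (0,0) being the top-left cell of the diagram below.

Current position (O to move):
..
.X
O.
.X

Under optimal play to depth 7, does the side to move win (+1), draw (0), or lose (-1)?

ply 1, O at ../.X/O./.X | (0,0)=-1→O./.X/O./.X; (0,1)=-1→.O/.X/O./.X; (1,0)=-1→../OX/O./.X; (2,1)=+0→../.X/OO/.X*; (3,0)=-1→../.X/O./OX
ply 2, X at ../.X/OO/.X | (0,0)=+0→X./.X/OO/.X*; (0,1)=-1→.X/.X/OO/.X; (1,0)=+0→../XX/OO/.X; (3,0)=+0→../.X/OO/XX
ply 3, O at X./.X/OO/.X | (0,1)=+0→XO/.X/OO/.X*; (1,0)=+0→X./OX/OO/.X; (3,0)=+0→X./.X/OO/OX
ply 4, X at XO/.X/OO/.X | (1,0)=+0→XO/XX/OO/.X*; (3,0)=+0→XO/.X/OO/XX
ply 5, O at XO/XX/OO/.X | (3,0)=+0→XO/XX/OO/OX*
ply 6: XO/XX/OO/OX is terminal +0 (X); from ../.X/O./.X depth 7

value(../.X/O./.X, O) = 0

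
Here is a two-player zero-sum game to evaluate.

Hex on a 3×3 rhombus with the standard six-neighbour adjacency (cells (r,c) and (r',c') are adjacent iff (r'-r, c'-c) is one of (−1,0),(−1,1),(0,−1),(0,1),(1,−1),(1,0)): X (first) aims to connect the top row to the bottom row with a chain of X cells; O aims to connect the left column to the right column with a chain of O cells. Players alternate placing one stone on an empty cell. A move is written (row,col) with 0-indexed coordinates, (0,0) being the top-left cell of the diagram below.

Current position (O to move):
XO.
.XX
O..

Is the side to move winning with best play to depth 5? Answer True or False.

O winning at [XO./.XX/O..]: False

p1 O@[XO./.XX/O..]: (0,2)[XOO/.XX/O..]-1* (1,0)[XO./OXX/O..]-1 (2,1)[XO./.XX/OO.]-1 (2,2)[XO./.XX/O.O]-1
p2 X@[XOO/.XX/O..]: (1,0)[XOO/XXX/O..]+1* (2,1)[XOO/.XX/OX.]-1 (2,2)[XOO/.XX/O.X]-1
p3 O@[XOO/XXX/O..]: (2,1)[XOO/XXX/OO.]-1* (2,2)[XOO/XXX/O.O]-1
p4 X@[XOO/XXX/OO.]: (2,2)[XOO/XXX/OOX]+1*
p5 O@[XOO/XXX/OOX] terminal -1; root [XO./.XX/O..] d5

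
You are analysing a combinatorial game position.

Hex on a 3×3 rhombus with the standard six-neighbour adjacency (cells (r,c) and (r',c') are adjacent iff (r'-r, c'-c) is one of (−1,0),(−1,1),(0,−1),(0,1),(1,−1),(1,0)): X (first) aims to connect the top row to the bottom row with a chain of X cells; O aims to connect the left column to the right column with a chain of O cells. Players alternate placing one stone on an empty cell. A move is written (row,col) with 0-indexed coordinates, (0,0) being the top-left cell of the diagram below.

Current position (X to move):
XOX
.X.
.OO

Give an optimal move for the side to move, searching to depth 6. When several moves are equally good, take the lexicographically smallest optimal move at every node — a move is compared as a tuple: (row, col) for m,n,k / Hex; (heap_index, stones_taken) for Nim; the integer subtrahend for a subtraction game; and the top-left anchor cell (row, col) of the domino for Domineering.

p1 X@[XOX/.X./.OO]: (1,0)[XOX/XX./.OO]-1 (1,2)[XOX/.XX/.OO]-1 (2,0)[XOX/.X./XOO]+1*
p2 O@[XOX/.X./XOO] terminal -1; root [XOX/.X./.OO] d6

X's best at [XOX/.X./.OO]: (2,0)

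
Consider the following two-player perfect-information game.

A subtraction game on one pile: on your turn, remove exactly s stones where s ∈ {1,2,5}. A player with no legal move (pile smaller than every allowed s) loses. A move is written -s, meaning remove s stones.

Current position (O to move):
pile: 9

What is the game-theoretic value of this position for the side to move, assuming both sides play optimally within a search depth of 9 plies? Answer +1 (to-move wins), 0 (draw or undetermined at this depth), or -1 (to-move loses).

value(9, O) = -1

[9] O move#1: -1:-1/8*, -2:-1/7, -5:-1/4
[8] X move#2: -1:-1/7, -2:+1/6*, -5:+1/3
[6] O move#3: -1:-1/5*, -2:-1/4, -5:-1/1
[5] X move#4: -1:-1/4, -2:+1/3*, -5:+1/0
[3] O move#5: -1:-1/2*, -2:-1/1
[2] X move#6: -1:-1/1, -2:+1/0*
[0] end (terminal -1, O#7); searched 9 to 9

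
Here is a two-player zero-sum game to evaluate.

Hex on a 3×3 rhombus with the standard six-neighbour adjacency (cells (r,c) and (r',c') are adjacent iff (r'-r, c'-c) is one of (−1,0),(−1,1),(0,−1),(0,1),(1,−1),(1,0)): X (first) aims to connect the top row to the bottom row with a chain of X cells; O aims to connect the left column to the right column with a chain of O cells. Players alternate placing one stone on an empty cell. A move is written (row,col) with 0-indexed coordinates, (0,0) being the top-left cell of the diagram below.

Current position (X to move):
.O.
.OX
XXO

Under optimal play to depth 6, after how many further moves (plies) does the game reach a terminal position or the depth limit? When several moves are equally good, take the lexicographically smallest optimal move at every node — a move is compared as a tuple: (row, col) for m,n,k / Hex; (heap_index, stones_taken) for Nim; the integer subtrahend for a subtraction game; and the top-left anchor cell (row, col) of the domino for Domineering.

[.O./.OX/XXO] X move#1: (0,0):+1/XO./.OX/XXO*, (0,2):+1/.OX/.OX/XXO, (1,0):+1/.O./XOX/XXO
[XO./.OX/XXO] O move#2: (0,2):-1/XOO/.OX/XXO*, (1,0):-1/XO./OOX/XXO
[XOO/.OX/XXO] X move#3: (1,0):+1/XOO/XOX/XXO*
[XOO/XOX/XXO] end (terminal -1, O#4); searched .O./.OX/XXO to 6

PV length from [.O./.OX/XXO]: 3 plies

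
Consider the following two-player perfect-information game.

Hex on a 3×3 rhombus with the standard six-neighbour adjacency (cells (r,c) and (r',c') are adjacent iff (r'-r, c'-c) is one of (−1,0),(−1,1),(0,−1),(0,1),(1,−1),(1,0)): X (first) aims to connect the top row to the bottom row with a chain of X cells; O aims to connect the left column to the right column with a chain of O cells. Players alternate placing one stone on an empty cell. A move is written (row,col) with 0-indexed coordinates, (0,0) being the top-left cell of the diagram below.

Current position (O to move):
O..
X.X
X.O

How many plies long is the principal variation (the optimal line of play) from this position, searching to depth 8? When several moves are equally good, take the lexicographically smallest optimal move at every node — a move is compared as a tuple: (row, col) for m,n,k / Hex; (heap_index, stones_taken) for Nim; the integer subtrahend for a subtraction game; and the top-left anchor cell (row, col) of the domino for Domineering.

[O../X.X/X.O] O move#1: (0,1):-1/OO./X.X/X.O*, (0,2):-1/O.O/X.X/X.O, (1,1):-1/O../XOX/X.O, (2,1):-1/O../X.X/XOO
[OO./X.X/X.O] X move#2: (0,2):+1/OOX/X.X/X.O*, (1,1):-1/OO./XXX/X.O, (2,1):-1/OO./X.X/XXO
[OOX/X.X/X.O] O move#3: (1,1):-1/OOX/XOX/X.O*, (2,1):-1/OOX/X.X/XOO
[OOX/XOX/X.O] X move#4: (2,1):+1/OOX/XOX/XXO*
[OOX/XOX/XXO] end (terminal -1, O#5); searched O../X.X/X.O to 8

PV length from [O../X.X/X.O]: 4 plies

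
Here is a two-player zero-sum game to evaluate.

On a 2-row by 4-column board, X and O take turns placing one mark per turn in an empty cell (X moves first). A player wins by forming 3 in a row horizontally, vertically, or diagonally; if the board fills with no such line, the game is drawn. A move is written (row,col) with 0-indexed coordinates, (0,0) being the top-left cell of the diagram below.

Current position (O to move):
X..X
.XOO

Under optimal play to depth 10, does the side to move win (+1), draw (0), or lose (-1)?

value(X..X/.XOO, O) = 0

ply 1, O at X..X/.XOO | (0,1)=+0→XO.X/.XOO*; (0,2)=+0→X.OX/.XOO; (1,0)=+0→X..X/OXOO
ply 2, X at XO.X/.XOO | (0,2)=+0→XOXX/.XOO*; (1,0)=+0→XO.X/XXOO
ply 3, O at XOXX/.XOO | (1,0)=+0→XOXX/OXOO*
ply 4: XOXX/OXOO is terminal +0 (X); from X..X/.XOO depth 10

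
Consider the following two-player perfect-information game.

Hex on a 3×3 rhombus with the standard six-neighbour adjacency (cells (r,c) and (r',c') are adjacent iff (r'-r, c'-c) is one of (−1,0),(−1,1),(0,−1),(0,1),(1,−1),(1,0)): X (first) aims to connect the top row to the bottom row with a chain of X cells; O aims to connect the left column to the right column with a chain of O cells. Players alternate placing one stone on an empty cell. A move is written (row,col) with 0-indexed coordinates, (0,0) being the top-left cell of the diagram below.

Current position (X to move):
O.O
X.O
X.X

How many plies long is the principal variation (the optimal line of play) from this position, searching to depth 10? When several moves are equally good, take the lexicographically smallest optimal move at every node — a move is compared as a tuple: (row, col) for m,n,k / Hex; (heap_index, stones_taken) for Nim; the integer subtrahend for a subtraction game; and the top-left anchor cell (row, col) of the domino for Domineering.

ply 1, X at O.O/X.O/X.X | (0,1)=+1→OXO/X.O/X.X*; (1,1)=-1→O.O/XXO/X.X; (2,1)=-1→O.O/X.O/XXX
ply 2: OXO/X.O/X.X is terminal -1 (O); from O.O/X.O/X.X depth 10

PV length from [O.O/X.O/X.X]: 1 ply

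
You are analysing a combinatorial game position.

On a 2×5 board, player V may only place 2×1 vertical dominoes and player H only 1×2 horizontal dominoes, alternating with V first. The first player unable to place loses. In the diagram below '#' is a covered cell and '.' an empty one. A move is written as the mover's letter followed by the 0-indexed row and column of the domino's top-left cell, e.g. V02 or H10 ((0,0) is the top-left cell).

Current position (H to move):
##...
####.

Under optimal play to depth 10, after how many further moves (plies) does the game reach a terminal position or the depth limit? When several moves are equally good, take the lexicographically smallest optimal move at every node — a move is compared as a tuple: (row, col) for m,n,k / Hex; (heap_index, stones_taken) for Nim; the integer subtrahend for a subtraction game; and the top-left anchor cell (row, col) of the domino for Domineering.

p1 H@[##.../####.]: H02[####./####.]-1 H03[##.##/####.]+1*
p2 V@[##.##/####.] terminal -1; root [##.../####.] d10

PV length from [##.../####.]: 1 ply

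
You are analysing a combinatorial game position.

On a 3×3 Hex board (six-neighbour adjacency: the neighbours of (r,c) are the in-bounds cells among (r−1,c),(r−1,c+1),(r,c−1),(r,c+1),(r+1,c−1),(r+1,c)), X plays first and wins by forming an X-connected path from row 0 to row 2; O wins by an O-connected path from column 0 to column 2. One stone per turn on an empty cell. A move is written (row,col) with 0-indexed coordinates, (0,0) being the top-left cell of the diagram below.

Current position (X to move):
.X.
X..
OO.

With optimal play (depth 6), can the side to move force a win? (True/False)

X winning at [.X./X../OO.]: False

p1 X@[.X./X../OO.]: (0,0)[XX./X../OO.]-1* (0,2)[.XX/X../OO.]-1 (1,1)[.X./XX./OO.]-1 (1,2)[.X./X.X/OO.]-1 (2,2)[.X./X../OOX]-1
p2 O@[XX./X../OO.]: (0,2)[XXO/X../OO.]+1* (1,1)[XX./XO./OO.]+1 (1,2)[XX./X.O/OO.]+1 (2,2)[XX./X../OOO]+1
p3 X@[XXO/X../OO.]: (1,1)[XXO/XX./OO.]-1* (1,2)[XXO/X.X/OO.]-1 (2,2)[XXO/X../OOX]-1
p4 O@[XXO/XX./OO.]: (1,2)[XXO/XXO/OO.]+1* (2,2)[XXO/XX./OOO]+1
p5 X@[XXO/XXO/OO.] terminal -1; root [.X./X../OO.] d6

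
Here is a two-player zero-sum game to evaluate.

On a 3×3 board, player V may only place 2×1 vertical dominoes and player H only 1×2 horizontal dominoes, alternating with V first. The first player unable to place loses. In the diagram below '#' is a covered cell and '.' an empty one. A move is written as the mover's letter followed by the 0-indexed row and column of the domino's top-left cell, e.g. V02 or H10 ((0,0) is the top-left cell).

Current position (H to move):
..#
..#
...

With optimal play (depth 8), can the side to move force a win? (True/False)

[..#/..#/...] H move#1: H00:-1/###/..#/..., H10:+1/..#/###/...*, H20:-1/..#/..#/##., H21:-1/..#/..#/.##
[..#/###/...] end (terminal -1, V#2); searched ..#/..#/... to 8

H winning at [..#/..#/...]: True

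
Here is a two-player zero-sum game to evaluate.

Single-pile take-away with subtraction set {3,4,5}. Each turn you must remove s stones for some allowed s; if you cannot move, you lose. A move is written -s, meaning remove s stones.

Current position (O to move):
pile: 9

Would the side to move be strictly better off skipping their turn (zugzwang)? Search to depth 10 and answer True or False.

zugzwang(9, O) = True

ply 1, O at 9 | -3=-1→6*; -4=-1→5; -5=-1→4
ply 2, X at 6 | -3=-1→3; -4=+1→2*; -5=+1→1
ply 3: 2 is terminal -1 (O); from 9 depth 10
suppose O passes — search the same position with X to move:
pass> ply 1, X at 9 | -3=-1→6*; -4=-1→5; -5=-1→4
pass> ply 2, O at 6 | -3=-1→3; -4=+1→2*; -5=+1→1
pass> ply 3: 2 is terminal -1 (X); from 9 depth 10
for O: play -1, pass +1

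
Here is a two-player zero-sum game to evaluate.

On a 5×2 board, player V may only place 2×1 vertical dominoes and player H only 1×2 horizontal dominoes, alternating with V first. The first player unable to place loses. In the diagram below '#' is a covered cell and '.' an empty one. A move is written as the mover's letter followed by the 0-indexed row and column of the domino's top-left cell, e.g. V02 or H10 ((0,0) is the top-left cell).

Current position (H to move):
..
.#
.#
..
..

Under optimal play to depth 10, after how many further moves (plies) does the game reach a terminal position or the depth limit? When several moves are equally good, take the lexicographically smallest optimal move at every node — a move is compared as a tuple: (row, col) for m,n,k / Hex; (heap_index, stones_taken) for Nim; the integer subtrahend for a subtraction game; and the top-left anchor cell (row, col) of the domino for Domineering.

p1 H@[../.#/.#/../..]: H00[##/.#/.#/../..]-1 H30[../.#/.#/##/..]+1* H40[../.#/.#/../##]+1
p2 V@[../.#/.#/##/..]: V00[#./##/.#/##/..]-1* V10[../##/##/##/..]-1
p3 H@[#./##/.#/##/..]: H40[#./##/.#/##/##]+1*
p4 V@[#./##/.#/##/##] terminal -1; root [../.#/.#/../..] d10

PV length from [../.#/.#/../..]: 3 plies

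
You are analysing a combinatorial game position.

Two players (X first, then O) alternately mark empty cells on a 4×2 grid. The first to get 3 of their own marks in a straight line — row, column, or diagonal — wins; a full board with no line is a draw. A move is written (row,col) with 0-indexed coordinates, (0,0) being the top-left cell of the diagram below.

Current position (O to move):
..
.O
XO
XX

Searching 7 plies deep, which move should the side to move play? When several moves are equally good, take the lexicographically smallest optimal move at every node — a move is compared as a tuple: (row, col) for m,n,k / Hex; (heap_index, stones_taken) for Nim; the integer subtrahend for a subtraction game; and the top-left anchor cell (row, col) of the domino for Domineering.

ply 1, O at ../.O/XO/XX | (0,0)=-1→O./.O/XO/XX; (0,1)=+1→.O/.O/XO/XX*; (1,0)=+0→../OO/XO/XX
ply 2: .O/.O/XO/XX is terminal -1 (X); from ../.O/XO/XX depth 7

O's best at [../.O/XO/XX]: (0,1)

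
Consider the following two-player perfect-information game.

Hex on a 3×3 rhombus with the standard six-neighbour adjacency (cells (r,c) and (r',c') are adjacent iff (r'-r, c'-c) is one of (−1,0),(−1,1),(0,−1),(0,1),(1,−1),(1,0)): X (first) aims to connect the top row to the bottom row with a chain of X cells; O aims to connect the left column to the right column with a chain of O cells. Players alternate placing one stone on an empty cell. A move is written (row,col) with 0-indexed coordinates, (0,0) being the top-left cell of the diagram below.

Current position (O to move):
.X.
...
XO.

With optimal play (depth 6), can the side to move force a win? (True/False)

O winning at [.X./.../XO.]: False

p1 O@[.X./.../XO.]: (0,0)[OX./.../XO.]-1* (0,2)[.XO/.../XO.]-1 (1,0)[.X./O../XO.]-1 (1,1)[.X./.O./XO.]-1 (1,2)[.X./..O/XO.]-1 (2,2)[.X./.../XOO]-1
p2 X@[OX./.../XO.]: (0,2)[OXX/.../XO.]+1* (1,0)[OX./X../XO.]+1 (1,1)[OX./.X./XO.]+1 (1,2)[OX./..X/XO.]+1 (2,2)[OX./.../XOX]+1
p3 O@[OXX/.../XO.]: (1,0)[OXX/O../XO.]-1* (1,1)[OXX/.O./XO.]-1 (1,2)[OXX/..O/XO.]-1 (2,2)[OXX/.../XOO]-1
p4 X@[OXX/O../XO.]: (1,1)[OXX/OX./XO.]+1* (1,2)[OXX/O.X/XO.]+1 (2,2)[OXX/O../XOX]+1
p5 O@[OXX/OX./XO.] terminal -1; root [.X./.../XO.] d6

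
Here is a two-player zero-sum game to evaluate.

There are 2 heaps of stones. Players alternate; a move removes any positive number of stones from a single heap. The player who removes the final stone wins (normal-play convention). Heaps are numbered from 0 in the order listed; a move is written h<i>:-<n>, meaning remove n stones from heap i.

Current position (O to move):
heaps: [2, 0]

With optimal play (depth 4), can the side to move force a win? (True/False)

O winning at [(2,0)]: True

ply 1, O at (2,0) | h0:-1=-1→(1,0); h0:-2=+1→(0,0)*
ply 2: (0,0) is terminal -1 (X); from (2,0) depth 4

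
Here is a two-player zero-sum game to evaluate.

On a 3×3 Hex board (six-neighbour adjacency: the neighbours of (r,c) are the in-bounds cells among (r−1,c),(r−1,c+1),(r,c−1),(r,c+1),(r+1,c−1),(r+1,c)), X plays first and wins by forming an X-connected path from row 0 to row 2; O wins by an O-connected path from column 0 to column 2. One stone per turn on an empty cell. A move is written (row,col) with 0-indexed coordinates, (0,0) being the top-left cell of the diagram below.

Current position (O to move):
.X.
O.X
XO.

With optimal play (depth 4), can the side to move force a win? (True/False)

O winning at [.X./O.X/XO.]: True

ply 1, O at .X./O.X/XO. | (0,0)=-1→OX./O.X/XO.; (0,2)=-1→.XO/O.X/XO.; (1,1)=+1→.X./OOX/XO.*; (2,2)=-1→.X./O.X/XOO
ply 2, X at .X./OOX/XO. | (0,0)=-1→XX./OOX/XO.*; (0,2)=-1→.XX/OOX/XO.; (2,2)=-1→.X./OOX/XOX
ply 3, O at XX./OOX/XO. | (0,2)=+1→XXO/OOX/XO.*; (2,2)=+1→XX./OOX/XOO
ply 4: XXO/OOX/XO. is terminal -1 (X); from .X./O.X/XO. depth 4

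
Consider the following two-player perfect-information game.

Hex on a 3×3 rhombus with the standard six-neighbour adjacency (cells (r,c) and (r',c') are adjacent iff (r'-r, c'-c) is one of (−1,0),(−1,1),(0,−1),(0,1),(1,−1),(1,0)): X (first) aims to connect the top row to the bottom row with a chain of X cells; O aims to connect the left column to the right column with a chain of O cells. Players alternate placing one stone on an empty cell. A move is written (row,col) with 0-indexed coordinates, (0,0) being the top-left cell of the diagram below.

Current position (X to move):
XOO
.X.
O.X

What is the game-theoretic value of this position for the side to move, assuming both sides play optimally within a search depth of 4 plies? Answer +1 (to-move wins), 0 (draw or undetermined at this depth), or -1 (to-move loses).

[XOO/.X./O.X] X move#1: (1,0):+1/XOO/XX./O.X*, (1,2):-1/XOO/.XX/O.X, (2,1):-1/XOO/.X./OXX
[XOO/XX./O.X] O move#2: (1,2):-1/XOO/XXO/O.X*, (2,1):-1/XOO/XX./OOX
[XOO/XXO/O.X] X move#3: (2,1):+1/XOO/XXO/OXX*
[XOO/XXO/OXX] end (terminal -1, O#4); searched XOO/.X./O.X to 4

value(XOO/.X./O.X, X) = +1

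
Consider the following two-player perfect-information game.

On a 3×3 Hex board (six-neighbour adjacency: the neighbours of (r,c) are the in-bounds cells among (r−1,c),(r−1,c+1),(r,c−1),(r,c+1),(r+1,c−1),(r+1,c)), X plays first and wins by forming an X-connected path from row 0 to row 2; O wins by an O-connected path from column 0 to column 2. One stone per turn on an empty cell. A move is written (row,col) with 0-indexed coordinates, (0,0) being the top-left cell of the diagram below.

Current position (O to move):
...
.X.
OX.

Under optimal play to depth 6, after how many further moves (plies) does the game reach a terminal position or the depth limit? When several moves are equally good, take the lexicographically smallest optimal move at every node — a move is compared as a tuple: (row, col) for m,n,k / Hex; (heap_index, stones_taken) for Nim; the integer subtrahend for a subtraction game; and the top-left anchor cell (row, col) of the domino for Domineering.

[.../.X./OX.] O move#1: (0,0):-1/O../.X./OX.*, (0,1):-1/.O./.X./OX., (0,2):-1/..O/.X./OX., (1,0):-1/.../OX./OX., (1,2):-1/.../.XO/OX., (2,2):-1/.../.X./OXO
[O../.X./OX.] X move#2: (0,1):+1/OX./.X./OX.*, (0,2):+1/O.X/.X./OX., (1,0):+1/O../XX./OX., (1,2):+1/O../.XX/OX., (2,2):+1/O../.X./OXX
[OX./.X./OX.] end (terminal -1, O#3); searched .../.X./OX. to 6

PV length from [.../.X./OX.]: 2 plies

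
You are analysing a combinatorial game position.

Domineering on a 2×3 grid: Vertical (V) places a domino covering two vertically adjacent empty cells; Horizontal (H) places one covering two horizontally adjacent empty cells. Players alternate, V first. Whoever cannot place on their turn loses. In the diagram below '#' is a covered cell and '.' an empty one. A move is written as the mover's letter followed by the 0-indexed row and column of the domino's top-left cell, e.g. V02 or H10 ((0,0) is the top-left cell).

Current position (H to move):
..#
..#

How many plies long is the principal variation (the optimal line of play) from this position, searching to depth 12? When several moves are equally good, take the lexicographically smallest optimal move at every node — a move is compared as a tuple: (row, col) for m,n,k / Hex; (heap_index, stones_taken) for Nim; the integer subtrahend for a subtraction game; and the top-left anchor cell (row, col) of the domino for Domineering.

[..#/..#] H move#1: H00:+1/###/..#*, H10:+1/..#/###
[###/..#] end (terminal -1, V#2); searched ..#/..# to 12

PV length from [..#/..#]: 1 ply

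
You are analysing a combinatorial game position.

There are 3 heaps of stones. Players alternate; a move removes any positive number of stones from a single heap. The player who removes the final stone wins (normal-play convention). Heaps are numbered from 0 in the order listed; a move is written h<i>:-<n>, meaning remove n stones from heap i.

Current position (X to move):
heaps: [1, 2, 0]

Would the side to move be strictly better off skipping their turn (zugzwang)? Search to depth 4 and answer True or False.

p1 X@[(1,2,0)]: h0:-1[(0,2,0)]-1 h1:-1[(1,1,0)]+1* h1:-2[(1,0,0)]-1
p2 O@[(1,1,0)]: h0:-1[(0,1,0)]-1* h1:-1[(1,0,0)]-1
p3 X@[(0,1,0)]: h1:-1[(0,0,0)]+1*
p4 O@[(0,0,0)] terminal -1; root [(1,2,0)] d4
suppose X passes — search the same position with O to move:
pass> p1 O@[(1,2,0)]: h0:-1[(0,2,0)]-1 h1:-1[(1,1,0)]+1* h1:-2[(1,0,0)]-1
pass> p2 X@[(1,1,0)]: h0:-1[(0,1,0)]-1* h1:-1[(1,0,0)]-1
pass> p3 O@[(0,1,0)]: h1:-1[(0,0,0)]+1*
pass> p4 X@[(0,0,0)] terminal -1; root [(1,2,0)] d4
for X: play +1, pass -1

zugzwang((1,2,0), X) = False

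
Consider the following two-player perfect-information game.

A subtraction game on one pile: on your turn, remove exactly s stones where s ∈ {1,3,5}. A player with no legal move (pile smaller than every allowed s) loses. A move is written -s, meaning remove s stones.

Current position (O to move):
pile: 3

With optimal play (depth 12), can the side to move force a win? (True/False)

O winning at [3]: True

ply 1, O at 3 | -1=+1→2*; -3=+1→0
ply 2, X at 2 | -1=-1→1*
ply 3, O at 1 | -1=+1→0*
ply 4: 0 is terminal -1 (X); from 3 depth 12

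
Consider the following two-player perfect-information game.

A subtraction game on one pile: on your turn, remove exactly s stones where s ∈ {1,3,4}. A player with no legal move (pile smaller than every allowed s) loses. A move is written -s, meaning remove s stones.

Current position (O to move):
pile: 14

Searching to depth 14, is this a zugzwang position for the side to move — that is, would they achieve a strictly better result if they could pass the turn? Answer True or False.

[14] O move#1: -1:-1/13*, -3:-1/11, -4:-1/10
[13] X move#2: -1:-1/12, -3:-1/10, -4:+1/9*
[9] O move#3: -1:-1/8*, -3:-1/6, -4:-1/5
[8] X move#4: -1:+1/7*, -3:-1/5, -4:-1/4
[7] O move#5: -1:-1/6*, -3:-1/4, -4:-1/3
[6] X move#6: -1:-1/5, -3:-1/3, -4:+1/2*
[2] O move#7: -1:-1/1*
[1] X move#8: -1:+1/0*
[0] end (terminal -1, O#9); searched 14 to 14
pass branch (X moves first from the same position):
  | [14] X move#1: -1:-1/13*, -3:-1/11, -4:-1/10
  | [13] O move#2: -1:-1/12, -3:-1/10, -4:+1/9*
  | [9] X move#3: -1:-1/8*, -3:-1/6, -4:-1/5
  | [8] O move#4: -1:+1/7*, -3:-1/5, -4:-1/4
  | [7] X move#5: -1:-1/6*, -3:-1/4, -4:-1/3
  | [6] O move#6: -1:-1/5, -3:-1/3, -4:+1/2*
  | [2] X move#7: -1:-1/1*
  | [1] O move#8: -1:+1/0*
  | [0] end (terminal -1, X#9); searched 14 to 14
O moving scores -1; O passing scores +1

zugzwang(14, O) = True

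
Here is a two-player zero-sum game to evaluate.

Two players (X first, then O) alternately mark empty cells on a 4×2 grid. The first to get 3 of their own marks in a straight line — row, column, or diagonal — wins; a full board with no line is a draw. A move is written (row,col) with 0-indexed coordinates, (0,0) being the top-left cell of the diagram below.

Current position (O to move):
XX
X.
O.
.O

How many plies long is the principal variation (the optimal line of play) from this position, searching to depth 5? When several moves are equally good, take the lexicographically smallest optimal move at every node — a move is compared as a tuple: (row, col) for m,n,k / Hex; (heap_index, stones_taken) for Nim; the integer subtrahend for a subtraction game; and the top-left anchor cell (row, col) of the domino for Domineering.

PV length from [XX/X./O./.O]: 3 plies

ply 1, O at XX/X./O./.O | (1,1)=+0→XX/XO/O./.O*; (2,1)=+0→XX/X./OO/.O; (3,0)=+0→XX/X./O./OO
ply 2, X at XX/XO/O./.O | (2,1)=+0→XX/XO/OX/.O*; (3,0)=-1→XX/XO/O./XO
ply 3, O at XX/XO/OX/.O | (3,0)=+0→XX/XO/OX/OO*
ply 4: XX/XO/OX/OO is terminal +0 (X); from XX/X./O./.O depth 5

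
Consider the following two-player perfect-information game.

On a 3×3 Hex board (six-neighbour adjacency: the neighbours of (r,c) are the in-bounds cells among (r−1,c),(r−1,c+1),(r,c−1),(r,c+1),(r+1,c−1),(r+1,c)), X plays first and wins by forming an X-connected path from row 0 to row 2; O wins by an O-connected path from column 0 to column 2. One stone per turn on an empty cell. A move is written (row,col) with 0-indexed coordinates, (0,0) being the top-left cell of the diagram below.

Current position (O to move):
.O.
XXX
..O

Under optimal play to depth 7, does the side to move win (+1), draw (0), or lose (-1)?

p1 O@[.O./XXX/..O]: (0,0)[OO./XXX/..O]-1* (0,2)[.OO/XXX/..O]-1 (2,0)[.O./XXX/O.O]-1 (2,1)[.O./XXX/.OO]-1
p2 X@[OO./XXX/..O]: (0,2)[OOX/XXX/..O]+1* (2,0)[OO./XXX/X.O]-1 (2,1)[OO./XXX/.XO]-1
p3 O@[OOX/XXX/..O]: (2,0)[OOX/XXX/O.O]-1* (2,1)[OOX/XXX/.OO]-1
p4 X@[OOX/XXX/O.O]: (2,1)[OOX/XXX/OXO]+1*
p5 O@[OOX/XXX/OXO] terminal -1; root [.O./XXX/..O] d7

value(.O./XXX/..O, O) = -1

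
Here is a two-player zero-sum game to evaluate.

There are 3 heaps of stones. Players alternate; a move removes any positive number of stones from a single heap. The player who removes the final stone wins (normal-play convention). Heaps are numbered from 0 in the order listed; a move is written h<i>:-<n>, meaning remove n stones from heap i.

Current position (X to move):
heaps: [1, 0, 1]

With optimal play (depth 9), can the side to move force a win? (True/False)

X winning at [(1,0,1)]: False

ply 1, X at (1,0,1) | h0:-1=-1→(0,0,1)*; h2:-1=-1→(1,0,0)
ply 2, O at (0,0,1) | h2:-1=+1→(0,0,0)*
ply 3: (0,0,0) is terminal -1 (X); from (1,0,1) depth 9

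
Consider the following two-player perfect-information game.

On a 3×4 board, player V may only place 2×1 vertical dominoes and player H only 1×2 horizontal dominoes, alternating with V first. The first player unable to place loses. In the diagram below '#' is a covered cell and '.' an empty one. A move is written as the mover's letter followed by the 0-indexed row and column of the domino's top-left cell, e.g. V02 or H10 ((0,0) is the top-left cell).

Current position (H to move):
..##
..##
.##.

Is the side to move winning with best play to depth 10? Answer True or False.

H winning at [..##/..##/.##.]: True

p1 H@[..##/..##/.##.]: H00[####/..##/.##.]-1 H10[..##/####/.##.]+1*
p2 V@[..##/####/.##.] terminal -1; root [..##/..##/.##.] d10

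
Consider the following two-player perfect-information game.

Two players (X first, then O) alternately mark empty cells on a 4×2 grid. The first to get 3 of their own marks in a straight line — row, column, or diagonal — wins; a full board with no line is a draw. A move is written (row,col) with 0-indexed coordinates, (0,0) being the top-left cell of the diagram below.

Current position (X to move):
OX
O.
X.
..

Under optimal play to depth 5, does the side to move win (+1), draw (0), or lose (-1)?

p1 X@[OX/O./X./..]: (1,1)[OX/OX/X./..]+0* (2,1)[OX/O./XX/..]+0 (3,0)[OX/O./X./X.]+0 (3,1)[OX/O./X./.X]+0
p2 O@[OX/OX/X./..]: (2,1)[OX/OX/XO/..]+0* (3,0)[OX/OX/X./O.]-1 (3,1)[OX/OX/X./.O]-1
p3 X@[OX/OX/XO/..]: (3,0)[OX/OX/XO/X.]+0* (3,1)[OX/OX/XO/.X]+0
p4 O@[OX/OX/XO/X.]: (3,1)[OX/OX/XO/XO]+0*
p5 X@[OX/OX/XO/XO] terminal +0; root [OX/O./X./..] d5

value(OX/O./X./.., X) = 0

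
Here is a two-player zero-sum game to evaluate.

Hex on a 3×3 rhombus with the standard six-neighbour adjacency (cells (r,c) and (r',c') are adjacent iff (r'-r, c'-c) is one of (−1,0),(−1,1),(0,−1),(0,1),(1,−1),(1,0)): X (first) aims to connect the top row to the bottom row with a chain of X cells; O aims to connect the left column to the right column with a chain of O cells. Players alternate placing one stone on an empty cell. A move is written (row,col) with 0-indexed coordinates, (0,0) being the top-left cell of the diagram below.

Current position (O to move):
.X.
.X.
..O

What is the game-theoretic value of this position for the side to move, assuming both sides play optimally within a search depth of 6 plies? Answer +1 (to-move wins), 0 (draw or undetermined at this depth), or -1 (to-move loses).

ply 1, O at .X./.X./..O | (0,0)=-1→OX./.X./..O*; (0,2)=-1→.XO/.X./..O; (1,0)=-1→.X./OX./..O; (1,2)=-1→.X./.XO/..O; (2,0)=-1→.X./.X./O.O; (2,1)=-1→.X./.X./.OO
ply 2, X at OX./.X./..O | (0,2)=+1→OXX/.X./..O*; (1,0)=+1→OX./XX./..O; (1,2)=+1→OX./.XX/..O; (2,0)=+1→OX./.X./X.O; (2,1)=+1→OX./.X./.XO
ply 3, O at OXX/.X./..O | (1,0)=-1→OXX/OX./..O*; (1,2)=-1→OXX/.XO/..O; (2,0)=-1→OXX/.X./O.O; (2,1)=-1→OXX/.X./.OO
ply 4, X at OXX/OX./..O | (1,2)=+1→OXX/OXX/..O*; (2,0)=+1→OXX/OX./X.O; (2,1)=+1→OXX/OX./.XO
ply 5, O at OXX/OXX/..O | (2,0)=-1→OXX/OXX/O.O*; (2,1)=-1→OXX/OXX/.OO
ply 6, X at OXX/OXX/O.O | (2,1)=+1→OXX/OXX/OXO*
ply 7: OXX/OXX/OXO is terminal -1 (O); from .X./.X./..O depth 6

value(.X./.X./..O, O) = -1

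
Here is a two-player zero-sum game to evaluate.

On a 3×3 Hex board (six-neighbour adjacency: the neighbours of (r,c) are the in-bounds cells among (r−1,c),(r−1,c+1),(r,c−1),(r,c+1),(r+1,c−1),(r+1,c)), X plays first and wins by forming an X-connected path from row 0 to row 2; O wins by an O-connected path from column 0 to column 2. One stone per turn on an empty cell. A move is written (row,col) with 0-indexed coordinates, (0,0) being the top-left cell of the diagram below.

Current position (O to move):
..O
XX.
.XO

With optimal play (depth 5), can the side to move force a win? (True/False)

O winning at [..O/XX./.XO]: False

p1 O@[..O/XX./.XO]: (0,0)[O.O/XX./.XO]-1* (0,1)[.OO/XX./.XO]-1 (1,2)[..O/XXO/.XO]-1 (2,0)[..O/XX./OXO]-1
p2 X@[O.O/XX./.XO]: (0,1)[OXO/XX./.XO]+1* (1,2)[O.O/XXX/.XO]-1 (2,0)[O.O/XX./XXO]-1
p3 O@[OXO/XX./.XO] terminal -1; root [..O/XX./.XO] d5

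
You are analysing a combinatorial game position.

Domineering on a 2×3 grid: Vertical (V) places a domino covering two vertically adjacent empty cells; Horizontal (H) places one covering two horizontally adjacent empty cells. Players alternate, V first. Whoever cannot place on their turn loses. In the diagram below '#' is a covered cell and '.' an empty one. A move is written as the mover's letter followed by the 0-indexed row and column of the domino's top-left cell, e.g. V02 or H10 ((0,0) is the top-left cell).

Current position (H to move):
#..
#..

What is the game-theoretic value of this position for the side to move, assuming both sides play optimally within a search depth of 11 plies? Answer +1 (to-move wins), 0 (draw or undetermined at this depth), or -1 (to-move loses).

p1 H@[#../#..]: H01[###/#..]+1* H11[#../###]+1
p2 V@[###/#..] terminal -1; root [#../#..] d11

value(#../#.., H) = +1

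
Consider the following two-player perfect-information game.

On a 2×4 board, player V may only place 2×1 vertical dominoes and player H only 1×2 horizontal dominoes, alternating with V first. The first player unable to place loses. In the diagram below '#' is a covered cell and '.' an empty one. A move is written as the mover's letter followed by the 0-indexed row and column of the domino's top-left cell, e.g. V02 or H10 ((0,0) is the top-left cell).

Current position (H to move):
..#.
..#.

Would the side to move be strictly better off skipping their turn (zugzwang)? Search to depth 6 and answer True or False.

zugzwang(..#./..#., H) = False

p1 H@[..#./..#.]: H00[###./..#.]+1* H10[..#./###.]+1
p2 V@[###./..#.]: V03[####/..##]-1*
p3 H@[####/..##]: H10[####/####]+1*
p4 V@[####/####] terminal -1; root [..#./..#.] d6
suppose H passes — search the same position with V to move:
pass> p1 V@[..#./..#.]: V00[#.#./#.#.]+1* V01[.##./.##.]+1 V03[..##/..##]-1
pass> p2 H@[#.#./#.#.] terminal -1; root [..#./..#.] d6
for H: play +1, pass -1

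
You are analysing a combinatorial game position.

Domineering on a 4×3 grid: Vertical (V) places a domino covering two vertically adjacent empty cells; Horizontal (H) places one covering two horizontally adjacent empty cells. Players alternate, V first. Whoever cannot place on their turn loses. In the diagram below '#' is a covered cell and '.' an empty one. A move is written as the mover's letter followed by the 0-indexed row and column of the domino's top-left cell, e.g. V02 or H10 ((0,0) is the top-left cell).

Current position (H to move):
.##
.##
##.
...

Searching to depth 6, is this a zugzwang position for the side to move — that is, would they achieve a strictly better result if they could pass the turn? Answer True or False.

[.##/.##/##./...] H move#1: H30:-1/.##/.##/##./##.*, H31:-1/.##/.##/##./.##
[.##/.##/##./##.] V move#2: V00:+1/###/###/##./##.*, V22:+1/.##/.##/###/###
[###/###/##./##.] end (terminal -1, H#3); searched .##/.##/##./... to 6
if H skipped the turn, V would face:
~ [.##/.##/##./...] V move#1: V00:-1/###/###/##./..., V22:+1/.##/.##/###/..#*
~ [.##/.##/###/..#] H move#2: H30:-1/.##/.##/###/###*
~ [.##/.##/###/###] V move#3: V00:+1/###/###/###/###*
~ [###/###/###/###] end (terminal -1, H#4); searched .##/.##/##./... to 6
compare (H): move=-1 vs pass=-1

zugzwang(.##/.##/##./..., H) = False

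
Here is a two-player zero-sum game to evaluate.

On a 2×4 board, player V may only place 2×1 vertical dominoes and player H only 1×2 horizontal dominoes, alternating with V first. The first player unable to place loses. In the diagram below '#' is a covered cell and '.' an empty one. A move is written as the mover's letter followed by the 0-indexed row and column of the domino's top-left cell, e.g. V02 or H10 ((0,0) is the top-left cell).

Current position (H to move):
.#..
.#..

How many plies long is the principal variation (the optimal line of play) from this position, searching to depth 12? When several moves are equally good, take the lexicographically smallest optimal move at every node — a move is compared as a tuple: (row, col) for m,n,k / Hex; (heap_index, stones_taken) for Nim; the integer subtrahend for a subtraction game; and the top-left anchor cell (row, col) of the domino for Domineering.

p1 H@[.#../.#..]: H02[.###/.#..]+1* H12[.#../.###]+1
p2 V@[.###/.#..]: V00[####/##..]-1*
p3 H@[####/##..]: H12[####/####]+1*
p4 V@[####/####] terminal -1; root [.#../.#..] d12

PV length from [.#../.#..]: 3 plies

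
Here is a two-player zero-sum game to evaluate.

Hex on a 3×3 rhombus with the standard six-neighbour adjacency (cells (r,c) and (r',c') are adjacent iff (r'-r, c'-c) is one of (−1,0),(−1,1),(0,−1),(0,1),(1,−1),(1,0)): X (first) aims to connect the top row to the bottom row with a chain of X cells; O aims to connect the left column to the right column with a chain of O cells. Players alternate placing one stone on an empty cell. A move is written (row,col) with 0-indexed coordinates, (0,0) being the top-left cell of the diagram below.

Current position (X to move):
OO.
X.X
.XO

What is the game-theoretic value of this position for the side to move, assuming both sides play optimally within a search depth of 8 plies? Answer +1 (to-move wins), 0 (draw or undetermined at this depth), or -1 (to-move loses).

value(OO./X.X/.XO, X) = +1

p1 X@[OO./X.X/.XO]: (0,2)[OOX/X.X/.XO]+1* (1,1)[OO./XXX/.XO]-1 (2,0)[OO./X.X/XXO]-1
p2 O@[OOX/X.X/.XO] terminal -1; root [OO./X.X/.XO] d8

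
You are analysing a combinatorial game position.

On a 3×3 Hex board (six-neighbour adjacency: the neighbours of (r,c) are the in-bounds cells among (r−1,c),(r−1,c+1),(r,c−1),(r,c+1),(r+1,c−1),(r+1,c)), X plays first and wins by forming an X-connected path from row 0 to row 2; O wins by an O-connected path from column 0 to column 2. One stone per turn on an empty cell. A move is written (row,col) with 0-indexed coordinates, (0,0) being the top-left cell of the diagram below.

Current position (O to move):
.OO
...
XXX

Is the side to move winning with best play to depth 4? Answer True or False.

O winning at [.OO/.../XXX]: True

p1 O@[.OO/.../XXX]: (0,0)[OOO/.../XXX]+1* (1,0)[.OO/O../XXX]+1 (1,1)[.OO/.O./XXX]+1 (1,2)[.OO/..O/XXX]+1
p2 X@[OOO/.../XXX] terminal -1; root [.OO/.../XXX] d4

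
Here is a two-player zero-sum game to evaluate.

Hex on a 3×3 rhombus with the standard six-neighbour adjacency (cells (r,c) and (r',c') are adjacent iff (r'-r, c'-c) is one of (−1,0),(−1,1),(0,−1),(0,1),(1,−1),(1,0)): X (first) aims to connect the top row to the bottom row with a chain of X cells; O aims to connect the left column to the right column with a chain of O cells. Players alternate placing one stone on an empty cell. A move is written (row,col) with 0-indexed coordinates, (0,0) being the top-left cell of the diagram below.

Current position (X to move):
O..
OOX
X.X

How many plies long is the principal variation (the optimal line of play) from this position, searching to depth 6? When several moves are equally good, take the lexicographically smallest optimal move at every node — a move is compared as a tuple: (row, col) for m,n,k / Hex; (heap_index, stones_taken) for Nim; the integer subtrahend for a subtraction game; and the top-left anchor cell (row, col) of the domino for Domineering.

PV length from [O../OOX/X.X]: 1 ply

p1 X@[O../OOX/X.X]: (0,1)[OX./OOX/X.X]-1 (0,2)[O.X/OOX/X.X]+1* (2,1)[O../OOX/XXX]-1
p2 O@[O.X/OOX/X.X] terminal -1; root [O../OOX/X.X] d6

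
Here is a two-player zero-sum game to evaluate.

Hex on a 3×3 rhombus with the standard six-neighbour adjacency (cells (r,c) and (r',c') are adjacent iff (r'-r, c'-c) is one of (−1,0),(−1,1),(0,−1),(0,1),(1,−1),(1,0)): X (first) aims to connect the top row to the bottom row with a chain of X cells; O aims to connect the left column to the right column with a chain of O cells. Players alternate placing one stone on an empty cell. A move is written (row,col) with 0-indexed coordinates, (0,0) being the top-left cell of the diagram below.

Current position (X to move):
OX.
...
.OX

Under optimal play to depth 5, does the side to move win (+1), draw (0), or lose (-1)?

ply 1, X at OX./.../.OX | (0,2)=+1→OXX/.../.OX*; (1,0)=+1→OX./X../.OX; (1,1)=+1→OX./.X./.OX; (1,2)=+1→OX./..X/.OX; (2,0)=+1→OX./.../XOX
ply 2, O at OXX/.../.OX | (1,0)=-1→OXX/O../.OX*; (1,1)=-1→OXX/.O./.OX; (1,2)=-1→OXX/..O/.OX; (2,0)=-1→OXX/.../OOX
ply 3, X at OXX/O../.OX | (1,1)=+1→OXX/OX./.OX*; (1,2)=+1→OXX/O.X/.OX; (2,0)=+1→OXX/O../XOX
ply 4, O at OXX/OX./.OX | (1,2)=-1→OXX/OXO/.OX*; (2,0)=-1→OXX/OX./OOX
ply 5, X at OXX/OXO/.OX | (2,0)=+1→OXX/OXO/XOX*
ply 6: OXX/OXO/XOX is terminal -1 (O); from OX./.../.OX depth 5

value(OX./.../.OX, X) = +1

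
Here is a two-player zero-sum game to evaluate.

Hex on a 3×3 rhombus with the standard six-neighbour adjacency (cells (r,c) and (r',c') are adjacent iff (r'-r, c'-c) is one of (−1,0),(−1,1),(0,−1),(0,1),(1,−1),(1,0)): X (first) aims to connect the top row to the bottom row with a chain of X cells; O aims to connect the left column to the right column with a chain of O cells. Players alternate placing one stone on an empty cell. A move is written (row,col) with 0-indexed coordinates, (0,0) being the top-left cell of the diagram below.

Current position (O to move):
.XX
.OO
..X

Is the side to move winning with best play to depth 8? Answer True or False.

O winning at [.XX/.OO/..X]: True

ply 1, O at .XX/.OO/..X | (0,0)=+1→OXX/.OO/..X*; (1,0)=+1→.XX/OOO/..X; (2,0)=+1→.XX/.OO/O.X; (2,1)=+1→.XX/.OO/.OX
ply 2, X at OXX/.OO/..X | (1,0)=-1→OXX/XOO/..X*; (2,0)=-1→OXX/.OO/X.X; (2,1)=-1→OXX/.OO/.XX
ply 3, O at OXX/XOO/..X | (2,0)=+1→OXX/XOO/O.X*; (2,1)=-1→OXX/XOO/.OX
ply 4: OXX/XOO/O.X is terminal -1 (X); from .XX/.OO/..X depth 8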